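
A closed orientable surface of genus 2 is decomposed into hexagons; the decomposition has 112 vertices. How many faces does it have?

χ = 2 − 2·2 = -2, and every face is a hexagon so 6F = 2E.
V − E + F = -2 with E = 6F/2 gives 112 − (6/2 − 1)·F = -2, so F = 57 and E = 171.

57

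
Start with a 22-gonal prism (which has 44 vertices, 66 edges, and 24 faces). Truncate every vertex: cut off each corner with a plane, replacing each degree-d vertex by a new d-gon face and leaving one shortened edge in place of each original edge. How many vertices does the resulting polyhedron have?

132

Truncation replaces each original edge-end by a new vertex, so V′ = 2E = 132.
Each original edge survives, and each old vertex of degree d contributes d new edges; summing degrees gives Σd = 2E, so E′ = E + 2E = 3E = 198.
Each original face survives and each original vertex becomes one new face: F′ = F + V = 68.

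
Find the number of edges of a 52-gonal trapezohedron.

The n-trapezohedron (dual of the n-antiprism) has V = 2·52 + 2 = 106, E = 4·52 = 208, F = 2·52 = 104.
Check: V − E + F = 106 − 208 + 104 = 2.

208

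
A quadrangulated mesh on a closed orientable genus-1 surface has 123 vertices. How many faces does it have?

123

χ = 2 − 2·1 = 0, and every face is a square so 4F = 2E.
V − E + F = 0 with E = 4F/2 gives 123 − (4/2 − 1)·F = 0, so F = 123 and E = 246.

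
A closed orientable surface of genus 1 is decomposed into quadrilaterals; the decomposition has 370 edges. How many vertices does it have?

185

χ = 2 − 2·1 = 0, and every face is a square so 4F = 2E.
F = 2E/4 = 185. Then V = 0 + E − F = 0 + 370 − 185 = 185.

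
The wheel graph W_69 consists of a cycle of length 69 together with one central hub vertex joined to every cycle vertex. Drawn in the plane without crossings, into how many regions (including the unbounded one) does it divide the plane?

70

W_69 has V = 69 + 1 = 70 vertices and E = 2·69 = 138 edges.
By Euler's formula F = 2 − V + E = 2 − 70 + 138 = 70.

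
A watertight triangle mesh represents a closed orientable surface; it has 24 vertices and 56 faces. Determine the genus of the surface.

Every face is a triangle, so 2E = 3·56 = 168, giving E = 84.
χ = V − E + F = 24 − 84 + 56 = -4.
For a closed orientable surface χ = 2 − 2g, so g = (2 − (-4))/2 = 3.

3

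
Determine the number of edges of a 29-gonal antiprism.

An antiprism on an n-gon has two n-gon caps and 2n triangles: V = 2·29 = 58, E = 4·29 = 116, F = 2·29 + 2 = 60.

116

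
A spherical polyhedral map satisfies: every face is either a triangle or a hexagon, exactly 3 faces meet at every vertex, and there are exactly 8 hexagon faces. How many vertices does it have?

Let x be the number of triangles; then F = 8 + x.
Edge–face incidences: 2E = 6·8 + 3·x = 48 + 3x.
Every vertex has degree 3, so 3V = 2E.
Euler: V − E + F = 2 ⇒ (2E)/3 − E + (8 + x) = 2.
Multiply by 6: 2·(2E) − 3·(2E) + 6·(8 + x) = 12, i.e. 48 + 6x − (48 + 3x) = 12.
Collecting terms: 3x = 12, so x = 4.
Then 2E = 48 + 3·4 = 60, so E = 30, V = 2E/3 = 20, F = 8 + 4 = 12.

20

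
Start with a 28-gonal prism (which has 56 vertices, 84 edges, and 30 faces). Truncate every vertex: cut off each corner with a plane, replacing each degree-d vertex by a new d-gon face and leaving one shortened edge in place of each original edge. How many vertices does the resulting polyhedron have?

168

Truncation replaces each original edge-end by a new vertex, so V′ = 2E = 168.
Each original edge survives, and each old vertex of degree d contributes d new edges; summing degrees gives Σd = 2E, so E′ = E + 2E = 3E = 252.
Each original face survives and each original vertex becomes one new face: F′ = F + V = 86.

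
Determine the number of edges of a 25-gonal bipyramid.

A bipyramid over an n-gon has 2n triangular faces and n + 2 vertices: V = 25 + 2 = 27, E = 3·25 = 75, F = 2·25 = 50.
Check: V − E + F = 27 − 75 + 50 = 2.

75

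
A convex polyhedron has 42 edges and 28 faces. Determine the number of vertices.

16

Here V − E + F = 2.
V = 2 + E − F = 2 + 42 − 28 = 16.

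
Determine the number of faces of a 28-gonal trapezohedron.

56

The n-trapezohedron (dual of the n-antiprism) has V = 2·28 + 2 = 58, E = 4·28 = 112, F = 2·28 = 56.
Check: V − E + F = 58 − 112 + 56 = 2.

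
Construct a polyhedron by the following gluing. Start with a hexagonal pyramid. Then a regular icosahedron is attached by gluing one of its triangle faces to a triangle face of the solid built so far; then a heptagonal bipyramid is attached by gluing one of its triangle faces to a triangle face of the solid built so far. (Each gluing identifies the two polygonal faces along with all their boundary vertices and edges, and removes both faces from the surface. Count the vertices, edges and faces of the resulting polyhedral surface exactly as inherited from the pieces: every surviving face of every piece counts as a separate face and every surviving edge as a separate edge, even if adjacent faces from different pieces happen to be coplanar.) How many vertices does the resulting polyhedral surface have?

A hexagonal pyramid: V=7, E=12, F=7.
Attach a regular icosahedron (V=12, E=30, F=20) along a 3-gon: merge 3 vertices and 3 edges, delete both glued faces → V=16, E=39, F=25.
Attach a heptagonal bipyramid (V=9, E=21, F=14) along a 3-gon: merge 3 vertices and 3 edges, delete both glued faces → V=22, E=57, F=37.
Check: V − E + F = 22 − 57 + 37 = 2.

22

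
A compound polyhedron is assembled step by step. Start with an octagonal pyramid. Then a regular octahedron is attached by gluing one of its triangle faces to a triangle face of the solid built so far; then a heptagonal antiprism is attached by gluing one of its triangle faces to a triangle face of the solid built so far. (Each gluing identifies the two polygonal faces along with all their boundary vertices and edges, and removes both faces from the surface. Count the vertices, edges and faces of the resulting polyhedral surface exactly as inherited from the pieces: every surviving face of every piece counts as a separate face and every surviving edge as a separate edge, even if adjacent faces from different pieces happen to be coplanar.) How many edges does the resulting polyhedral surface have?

An octagonal pyramid: V=9, E=16, F=9.
Attach a regular octahedron (V=6, E=12, F=8) along a 3-gon: merge 3 vertices and 3 edges, delete both glued faces → V=12, E=25, F=15.
Attach a heptagonal antiprism (V=14, E=28, F=16) along a 3-gon: merge 3 vertices and 3 edges, delete both glued faces → V=23, E=50, F=29.
Check: V − E + F = 23 − 50 + 29 = 2.

50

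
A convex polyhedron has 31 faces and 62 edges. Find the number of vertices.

33

Here V − E + F = 2.
V = 2 + E − F = 2 + 62 − 31 = 33.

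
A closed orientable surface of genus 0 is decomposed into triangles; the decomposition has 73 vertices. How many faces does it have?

χ = 2 − 2·0 = 2, and every face is a triangle so 3F = 2E.
V − E + F = 2 with E = 3F/2 gives 73 − (3/2 − 1)·F = 2, so F = 142 and E = 213.

142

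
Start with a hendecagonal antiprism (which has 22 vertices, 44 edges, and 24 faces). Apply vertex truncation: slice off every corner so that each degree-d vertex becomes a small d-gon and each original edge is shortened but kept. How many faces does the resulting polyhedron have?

Truncation replaces each original edge-end by a new vertex, so V′ = 2E = 88.
Each original edge survives, and each old vertex of degree d contributes d new edges; summing degrees gives Σd = 2E, so E′ = E + 2E = 3E = 132.
Each original face survives and each original vertex becomes one new face: F′ = F + V = 46.

46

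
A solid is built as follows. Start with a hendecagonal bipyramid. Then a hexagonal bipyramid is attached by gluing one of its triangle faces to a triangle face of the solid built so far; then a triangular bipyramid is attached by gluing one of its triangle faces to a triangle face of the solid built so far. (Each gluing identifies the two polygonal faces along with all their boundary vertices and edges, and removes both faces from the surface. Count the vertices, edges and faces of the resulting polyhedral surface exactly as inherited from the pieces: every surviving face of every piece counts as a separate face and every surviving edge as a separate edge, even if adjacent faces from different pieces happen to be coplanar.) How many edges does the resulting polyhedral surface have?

54

A hendecagonal bipyramid: V=13, E=33, F=22.
Attach a hexagonal bipyramid (V=8, E=18, F=12) along a 3-gon: merge 3 vertices and 3 edges, delete both glued faces → V=18, E=48, F=32.
Attach a triangular bipyramid (V=5, E=9, F=6) along a 3-gon: merge 3 vertices and 3 edges, delete both glued faces → V=20, E=54, F=36.
Check: V − E + F = 20 − 54 + 36 = 2.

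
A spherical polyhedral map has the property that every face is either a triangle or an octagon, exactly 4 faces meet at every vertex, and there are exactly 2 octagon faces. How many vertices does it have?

16

Let x be the number of triangles; then F = 2 + x.
Edge–face incidences: 2E = 8·2 + 3·x = 16 + 3x.
Every vertex has degree 4, so 4V = 2E.
Euler: V − E + F = 2 ⇒ (2E)/4 − E + (2 + x) = 2.
Multiply by 8: 2·(2E) − 4·(2E) + 8·(2 + x) = 16, i.e. 16 + 8x − 2·(16 + 3x) = 16.
Collecting terms: 2x − 16 = 16, so 2x = 32, so x = 16.
Then 2E = 16 + 3·16 = 64, so E = 32, V = 2E/4 = 16, F = 2 + 16 = 18.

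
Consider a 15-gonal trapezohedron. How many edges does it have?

The n-trapezohedron (dual of the n-antiprism) has V = 2·15 + 2 = 32, E = 4·15 = 60, F = 2·15 = 30.

60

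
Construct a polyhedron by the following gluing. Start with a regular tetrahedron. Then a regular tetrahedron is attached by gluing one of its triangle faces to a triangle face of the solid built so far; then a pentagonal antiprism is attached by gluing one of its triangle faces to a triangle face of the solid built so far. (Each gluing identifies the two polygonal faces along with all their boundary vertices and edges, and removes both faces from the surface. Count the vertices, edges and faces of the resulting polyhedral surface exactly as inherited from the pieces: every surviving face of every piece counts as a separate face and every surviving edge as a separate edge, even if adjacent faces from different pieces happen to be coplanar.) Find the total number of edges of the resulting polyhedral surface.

A regular tetrahedron: V=4, E=6, F=4.
Attach a regular tetrahedron (V=4, E=6, F=4) along a 3-gon: merge 3 vertices and 3 edges, delete both glued faces → V=5, E=9, F=6.
Attach a pentagonal antiprism (V=10, E=20, F=12) along a 3-gon: merge 3 vertices and 3 edges, delete both glued faces → V=12, E=26, F=16.
Check: V − E + F = 12 − 26 + 16 = 2.

26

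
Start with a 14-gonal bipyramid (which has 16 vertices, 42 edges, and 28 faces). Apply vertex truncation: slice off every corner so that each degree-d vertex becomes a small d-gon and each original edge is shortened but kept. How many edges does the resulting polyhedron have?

Truncation replaces each original edge-end by a new vertex, so V′ = 2E = 84.
Each original edge survives, and each old vertex of degree d contributes d new edges; summing degrees gives Σd = 2E, so E′ = E + 2E = 3E = 126.
Each original face survives and each original vertex becomes one new face: F′ = F + V = 44.

126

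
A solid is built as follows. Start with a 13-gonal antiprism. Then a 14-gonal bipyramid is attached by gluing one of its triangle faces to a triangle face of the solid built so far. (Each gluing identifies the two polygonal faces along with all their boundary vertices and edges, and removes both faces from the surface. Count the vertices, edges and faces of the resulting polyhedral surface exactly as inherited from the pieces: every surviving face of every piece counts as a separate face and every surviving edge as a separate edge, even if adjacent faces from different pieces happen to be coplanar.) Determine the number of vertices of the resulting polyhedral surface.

39

A 13-gonal antiprism: V=26, E=52, F=28.
Attach a 14-gonal bipyramid (V=16, E=42, F=28) along a 3-gon: merge 3 vertices and 3 edges, delete both glued faces → V=39, E=91, F=54.
Check: V − E + F = 39 − 91 + 54 = 2.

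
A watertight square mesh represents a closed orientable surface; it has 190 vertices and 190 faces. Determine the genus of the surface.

1

Every face is a square, so 2E = 4·190 = 760, giving E = 380.
χ = V − E + F = 190 − 380 + 190 = 0.
For a closed orientable surface χ = 2 − 2g, so g = (2 − (0))/2 = 1.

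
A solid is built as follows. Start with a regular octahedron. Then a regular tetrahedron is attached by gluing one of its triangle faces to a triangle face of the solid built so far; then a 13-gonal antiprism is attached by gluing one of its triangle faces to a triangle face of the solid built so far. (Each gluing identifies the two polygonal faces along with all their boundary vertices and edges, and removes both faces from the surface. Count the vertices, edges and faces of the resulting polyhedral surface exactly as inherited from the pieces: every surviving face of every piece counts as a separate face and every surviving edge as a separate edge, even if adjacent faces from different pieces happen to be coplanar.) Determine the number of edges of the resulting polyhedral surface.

64

A regular octahedron: V=6, E=12, F=8.
Attach a regular tetrahedron (V=4, E=6, F=4) along a 3-gon: merge 3 vertices and 3 edges, delete both glued faces → V=7, E=15, F=10.
Attach a 13-gonal antiprism (V=26, E=52, F=28) along a 3-gon: merge 3 vertices and 3 edges, delete both glued faces → V=30, E=64, F=36.
Check: V − E + F = 30 − 64 + 36 = 2.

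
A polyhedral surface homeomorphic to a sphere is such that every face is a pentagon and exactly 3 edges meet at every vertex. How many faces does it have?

Each face has 5 edges and each edge borders two faces, so 2E = 5F.
Each vertex has degree 3, so 3V = 2E and hence V = 5F/3.
Euler: V − E + F = 2 ⇒ (5F/3) − (5F/2) + F = 2.
Multiply by 6: (10 − 15 + 6)F = 12, i.e. 1F = 12.
So F = 12, E = 5·12/2 = 30, V = 5·12/3 = 20.

12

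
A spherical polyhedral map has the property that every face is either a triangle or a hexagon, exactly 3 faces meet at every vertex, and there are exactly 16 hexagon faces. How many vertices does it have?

Let x be the number of triangles; then F = 16 + x.
Edge–face incidences: 2E = 6·16 + 3·x = 96 + 3x.
Every vertex has degree 3, so 3V = 2E.
Euler: V − E + F = 2 ⇒ (2E)/3 − E + (16 + x) = 2.
Multiply by 6: 2·(2E) − 3·(2E) + 6·(16 + x) = 12, i.e. 96 + 6x − (96 + 3x) = 12.
Collecting terms: 3x = 12, so x = 4.
Then 2E = 96 + 3·4 = 108, so E = 54, V = 2E/3 = 36, F = 16 + 4 = 20.

36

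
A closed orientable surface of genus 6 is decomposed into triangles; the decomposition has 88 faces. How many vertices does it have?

χ = 2 − 2·6 = -10, and every face is a triangle so 3F = 2E.
E = 3·88/2 = 132. Then V = -10 + E − F = -10 + 132 − 88 = 34.

34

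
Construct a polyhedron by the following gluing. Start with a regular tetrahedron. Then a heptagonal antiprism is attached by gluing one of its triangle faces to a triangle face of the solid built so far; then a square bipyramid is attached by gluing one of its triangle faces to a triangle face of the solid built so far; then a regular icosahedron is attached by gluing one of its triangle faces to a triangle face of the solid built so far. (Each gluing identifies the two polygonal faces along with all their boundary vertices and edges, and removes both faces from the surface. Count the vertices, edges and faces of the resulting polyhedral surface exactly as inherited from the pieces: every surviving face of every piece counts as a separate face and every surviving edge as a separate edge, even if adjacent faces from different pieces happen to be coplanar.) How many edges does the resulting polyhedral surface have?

67

A regular tetrahedron: V=4, E=6, F=4.
Attach a heptagonal antiprism (V=14, E=28, F=16) along a 3-gon: merge 3 vertices and 3 edges, delete both glued faces → V=15, E=31, F=18.
Attach a square bipyramid (V=6, E=12, F=8) along a 3-gon: merge 3 vertices and 3 edges, delete both glued faces → V=18, E=40, F=24.
Attach a regular icosahedron (V=12, E=30, F=20) along a 3-gon: merge 3 vertices and 3 edges, delete both glued faces → V=27, E=67, F=42.
Check: V − E + F = 27 − 67 + 42 = 2.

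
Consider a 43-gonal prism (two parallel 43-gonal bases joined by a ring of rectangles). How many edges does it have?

A prism on an n-gon has two n-gon bases and n rectangular sides: V = 2·43 = 86, E = 3·43 = 129, F = 43 + 2 = 45.

129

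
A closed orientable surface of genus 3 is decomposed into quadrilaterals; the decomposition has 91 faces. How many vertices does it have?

87

χ = 2 − 2·3 = -4, and every face is a square so 4F = 2E.
E = 4·91/2 = 182. Then V = -4 + E − F = -4 + 182 − 91 = 87.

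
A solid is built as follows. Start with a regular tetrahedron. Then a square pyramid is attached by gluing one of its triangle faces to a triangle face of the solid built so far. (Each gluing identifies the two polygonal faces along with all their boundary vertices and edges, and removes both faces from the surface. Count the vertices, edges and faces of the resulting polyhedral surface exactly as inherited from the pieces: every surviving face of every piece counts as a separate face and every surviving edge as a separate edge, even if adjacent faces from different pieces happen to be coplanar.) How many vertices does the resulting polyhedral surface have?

A regular tetrahedron: V=4, E=6, F=4.
Attach a square pyramid (V=5, E=8, F=5) along a 3-gon: merge 3 vertices and 3 edges, delete both glued faces → V=6, E=11, F=7.
Check: V − E + F = 6 − 11 + 7 = 2.

6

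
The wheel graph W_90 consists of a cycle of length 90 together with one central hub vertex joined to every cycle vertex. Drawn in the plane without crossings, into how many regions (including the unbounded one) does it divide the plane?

91

W_90 has V = 90 + 1 = 91 vertices and E = 2·90 = 180 edges.
By Euler's formula F = 2 − V + E = 2 − 91 + 180 = 91.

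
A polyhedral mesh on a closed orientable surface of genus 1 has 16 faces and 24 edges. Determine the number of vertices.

8

For a closed orientable surface of genus 1, χ = 2 − 2·1 = 0.
V = 0 + E − F = 0 + 24 − 16 = 8.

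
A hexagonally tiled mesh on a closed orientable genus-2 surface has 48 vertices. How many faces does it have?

χ = 2 − 2·2 = -2, and every face is a hexagon so 6F = 2E.
V − E + F = -2 with E = 6F/2 gives 48 − (6/2 − 1)·F = -2, so F = 25 and E = 75.

25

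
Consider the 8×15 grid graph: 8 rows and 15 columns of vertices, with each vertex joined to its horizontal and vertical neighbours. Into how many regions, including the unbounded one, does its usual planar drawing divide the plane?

99

The grid has V = 8·15 = 120 vertices and E = 8·14 + 15·7 = 217 edges.
F = 2 − V + E = 2 − 120 + 217 = 99.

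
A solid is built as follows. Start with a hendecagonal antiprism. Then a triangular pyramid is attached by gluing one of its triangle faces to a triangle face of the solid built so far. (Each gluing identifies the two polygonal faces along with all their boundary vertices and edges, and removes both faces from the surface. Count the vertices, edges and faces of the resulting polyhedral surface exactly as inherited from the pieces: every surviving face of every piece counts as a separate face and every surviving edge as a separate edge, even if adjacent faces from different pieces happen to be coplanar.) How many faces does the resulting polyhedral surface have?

A hendecagonal antiprism: V=22, E=44, F=24.
Attach a triangular pyramid (V=4, E=6, F=4) along a 3-gon: merge 3 vertices and 3 edges, delete both glued faces → V=23, E=47, F=26.
Check: V − E + F = 23 − 47 + 26 = 2.

26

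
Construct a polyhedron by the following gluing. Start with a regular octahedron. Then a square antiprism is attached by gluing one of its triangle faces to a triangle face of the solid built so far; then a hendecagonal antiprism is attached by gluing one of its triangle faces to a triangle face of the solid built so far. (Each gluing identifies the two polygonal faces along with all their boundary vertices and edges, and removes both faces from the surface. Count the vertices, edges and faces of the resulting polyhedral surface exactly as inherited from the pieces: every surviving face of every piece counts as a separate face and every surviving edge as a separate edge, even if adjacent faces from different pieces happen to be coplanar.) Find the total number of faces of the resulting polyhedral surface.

38

A regular octahedron: V=6, E=12, F=8.
Attach a square antiprism (V=8, E=16, F=10) along a 3-gon: merge 3 vertices and 3 edges, delete both glued faces → V=11, E=25, F=16.
Attach a hendecagonal antiprism (V=22, E=44, F=24) along a 3-gon: merge 3 vertices and 3 edges, delete both glued faces → V=30, E=66, F=38.
Check: V − E + F = 30 − 66 + 38 = 2.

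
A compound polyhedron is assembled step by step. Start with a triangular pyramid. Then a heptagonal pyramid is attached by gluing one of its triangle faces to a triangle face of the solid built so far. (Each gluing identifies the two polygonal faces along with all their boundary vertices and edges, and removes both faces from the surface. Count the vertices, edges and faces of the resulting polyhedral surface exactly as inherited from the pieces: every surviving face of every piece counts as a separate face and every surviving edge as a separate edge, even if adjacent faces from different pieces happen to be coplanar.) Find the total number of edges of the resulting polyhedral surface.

A triangular pyramid: V=4, E=6, F=4.
Attach a heptagonal pyramid (V=8, E=14, F=8) along a 3-gon: merge 3 vertices and 3 edges, delete both glued faces → V=9, E=17, F=10.
Check: V − E + F = 9 − 17 + 10 = 2.

17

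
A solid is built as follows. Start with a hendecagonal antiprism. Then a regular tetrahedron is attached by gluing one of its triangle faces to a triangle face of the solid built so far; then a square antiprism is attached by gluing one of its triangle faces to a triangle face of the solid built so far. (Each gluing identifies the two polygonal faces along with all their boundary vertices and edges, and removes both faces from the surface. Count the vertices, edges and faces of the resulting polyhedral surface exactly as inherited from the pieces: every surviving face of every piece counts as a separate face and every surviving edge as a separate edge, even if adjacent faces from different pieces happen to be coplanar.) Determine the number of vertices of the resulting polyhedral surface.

A hendecagonal antiprism: V=22, E=44, F=24.
Attach a regular tetrahedron (V=4, E=6, F=4) along a 3-gon: merge 3 vertices and 3 edges, delete both glued faces → V=23, E=47, F=26.
Attach a square antiprism (V=8, E=16, F=10) along a 3-gon: merge 3 vertices and 3 edges, delete both glued faces → V=28, E=60, F=34.
Check: V − E + F = 28 − 60 + 34 = 2.

28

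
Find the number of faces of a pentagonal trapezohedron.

The n-trapezohedron (dual of the n-antiprism) has V = 2·5 + 2 = 12, E = 4·5 = 20, F = 2·5 = 10.

10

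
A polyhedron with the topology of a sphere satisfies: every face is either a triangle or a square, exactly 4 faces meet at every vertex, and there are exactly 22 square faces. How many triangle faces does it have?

8

Let x be the number of triangles; then F = 22 + x.
Edge–face incidences: 2E = 4·22 + 3·x = 88 + 3x.
Every vertex has degree 4, so 4V = 2E.
Euler: V − E + F = 2 ⇒ (2E)/4 − E + (22 + x) = 2.
Multiply by 8: 2·(2E) − 4·(2E) + 8·(22 + x) = 16, i.e. 176 + 8x − 2·(88 + 3x) = 16.
Collecting terms: 2x = 16, so x = 8.
Then 2E = 88 + 3·8 = 112, so E = 56, V = 2E/4 = 28, F = 22 + 8 = 30.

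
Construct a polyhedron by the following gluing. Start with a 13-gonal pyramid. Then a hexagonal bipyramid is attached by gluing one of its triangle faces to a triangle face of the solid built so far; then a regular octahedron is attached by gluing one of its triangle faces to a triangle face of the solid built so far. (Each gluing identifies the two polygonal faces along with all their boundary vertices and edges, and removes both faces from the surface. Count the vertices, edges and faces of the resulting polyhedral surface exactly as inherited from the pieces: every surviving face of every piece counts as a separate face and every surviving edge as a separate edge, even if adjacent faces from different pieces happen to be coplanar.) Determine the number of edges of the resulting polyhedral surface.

A 13-gonal pyramid: V=14, E=26, F=14.
Attach a hexagonal bipyramid (V=8, E=18, F=12) along a 3-gon: merge 3 vertices and 3 edges, delete both glued faces → V=19, E=41, F=24.
Attach a regular octahedron (V=6, E=12, F=8) along a 3-gon: merge 3 vertices and 3 edges, delete both glued faces → V=22, E=50, F=30.
Check: V − E + F = 22 − 50 + 30 = 2.

50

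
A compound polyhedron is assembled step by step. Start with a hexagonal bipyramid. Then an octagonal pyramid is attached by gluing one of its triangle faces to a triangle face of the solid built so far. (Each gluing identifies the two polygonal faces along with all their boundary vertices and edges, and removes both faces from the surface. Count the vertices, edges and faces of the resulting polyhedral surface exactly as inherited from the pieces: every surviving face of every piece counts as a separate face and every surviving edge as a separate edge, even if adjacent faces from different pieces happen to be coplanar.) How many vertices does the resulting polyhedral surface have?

A hexagonal bipyramid: V=8, E=18, F=12.
Attach an octagonal pyramid (V=9, E=16, F=9) along a 3-gon: merge 3 vertices and 3 edges, delete both glued faces → V=14, E=31, F=19.
Check: V − E + F = 14 − 31 + 19 = 2.

14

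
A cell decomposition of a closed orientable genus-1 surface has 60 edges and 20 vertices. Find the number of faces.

40

For a closed orientable surface of genus 1, χ = 2 − 2·1 = 0.
F = 0 − V + E = 0 − 20 + 60 = 40.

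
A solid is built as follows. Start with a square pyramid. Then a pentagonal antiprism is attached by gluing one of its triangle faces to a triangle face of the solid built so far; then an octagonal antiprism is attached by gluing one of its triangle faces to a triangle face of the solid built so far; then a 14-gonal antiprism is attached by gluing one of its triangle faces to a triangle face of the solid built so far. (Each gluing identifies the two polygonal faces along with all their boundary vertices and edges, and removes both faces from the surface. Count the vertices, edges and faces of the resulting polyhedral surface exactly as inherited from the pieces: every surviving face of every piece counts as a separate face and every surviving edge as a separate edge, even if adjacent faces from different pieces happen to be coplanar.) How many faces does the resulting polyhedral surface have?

A square pyramid: V=5, E=8, F=5.
Attach a pentagonal antiprism (V=10, E=20, F=12) along a 3-gon: merge 3 vertices and 3 edges, delete both glued faces → V=12, E=25, F=15.
Attach an octagonal antiprism (V=16, E=32, F=18) along a 3-gon: merge 3 vertices and 3 edges, delete both glued faces → V=25, E=54, F=31.
Attach a 14-gonal antiprism (V=28, E=56, F=30) along a 3-gon: merge 3 vertices and 3 edges, delete both glued faces → V=50, E=107, F=59.
Check: V − E + F = 50 − 107 + 59 = 2.

59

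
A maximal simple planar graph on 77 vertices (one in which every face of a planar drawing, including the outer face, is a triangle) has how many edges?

In a plane triangulation 3F = 2E and V − E + F = 2, so E = 3V − 6 = 3·77 − 6 = 225.

225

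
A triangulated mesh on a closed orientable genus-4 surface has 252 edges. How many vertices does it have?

78

χ = 2 − 2·4 = -6, and every face is a triangle so 3F = 2E.
F = 2E/3 = 168. Then V = -6 + E − F = -6 + 252 − 168 = 78.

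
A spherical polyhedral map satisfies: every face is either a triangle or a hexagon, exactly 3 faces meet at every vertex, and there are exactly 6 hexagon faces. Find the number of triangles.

4

Let x be the number of triangles; then F = 6 + x.
Edge–face incidences: 2E = 6·6 + 3·x = 36 + 3x.
Every vertex has degree 3, so 3V = 2E.
Euler: V − E + F = 2 ⇒ (2E)/3 − E + (6 + x) = 2.
Multiply by 6: 2·(2E) − 3·(2E) + 6·(6 + x) = 12, i.e. 36 + 6x − (36 + 3x) = 12.
Collecting terms: 3x = 12, so x = 4.
Then 2E = 36 + 3·4 = 48, so E = 24, V = 2E/3 = 16, F = 6 + 4 = 10.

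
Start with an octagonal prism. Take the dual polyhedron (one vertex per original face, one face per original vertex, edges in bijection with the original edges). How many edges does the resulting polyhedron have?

The base solid has V = 16, E = 24, F = 10.
The dual swaps V and F and preserves E: V′ = F = 10, E′ = E = 24, F′ = V = 16.

24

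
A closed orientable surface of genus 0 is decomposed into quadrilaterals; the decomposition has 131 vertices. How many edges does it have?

258

χ = 2 − 2·0 = 2, and every face is a square so 4F = 2E.
V − E + F = 2 with E = 4F/2 gives 131 − (4/2 − 1)·F = 2, so F = 129 and E = 258.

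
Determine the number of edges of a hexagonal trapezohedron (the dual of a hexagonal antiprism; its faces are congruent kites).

The n-trapezohedron (dual of the n-antiprism) has V = 2·6 + 2 = 14, E = 4·6 = 24, F = 2·6 = 12.

24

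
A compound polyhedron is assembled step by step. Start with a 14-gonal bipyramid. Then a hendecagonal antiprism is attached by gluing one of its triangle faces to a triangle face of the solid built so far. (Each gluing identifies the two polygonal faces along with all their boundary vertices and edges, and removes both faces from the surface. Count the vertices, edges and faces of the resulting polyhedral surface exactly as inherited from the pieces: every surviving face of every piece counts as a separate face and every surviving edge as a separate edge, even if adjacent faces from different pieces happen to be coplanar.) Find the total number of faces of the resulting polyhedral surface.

50

A 14-gonal bipyramid: V=16, E=42, F=28.
Attach a hendecagonal antiprism (V=22, E=44, F=24) along a 3-gon: merge 3 vertices and 3 edges, delete both glued faces → V=35, E=83, F=50.
Check: V − E + F = 35 − 83 + 50 = 2.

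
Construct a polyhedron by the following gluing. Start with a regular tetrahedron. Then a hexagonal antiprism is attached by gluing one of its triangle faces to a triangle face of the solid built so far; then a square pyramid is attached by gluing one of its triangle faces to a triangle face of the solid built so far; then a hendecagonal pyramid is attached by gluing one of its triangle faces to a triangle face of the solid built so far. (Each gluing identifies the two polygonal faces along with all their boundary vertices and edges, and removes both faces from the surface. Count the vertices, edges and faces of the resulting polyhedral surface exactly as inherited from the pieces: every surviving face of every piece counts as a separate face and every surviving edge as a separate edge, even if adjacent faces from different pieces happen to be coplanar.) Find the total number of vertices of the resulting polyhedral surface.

A regular tetrahedron: V=4, E=6, F=4.
Attach a hexagonal antiprism (V=12, E=24, F=14) along a 3-gon: merge 3 vertices and 3 edges, delete both glued faces → V=13, E=27, F=16.
Attach a square pyramid (V=5, E=8, F=5) along a 3-gon: merge 3 vertices and 3 edges, delete both glued faces → V=15, E=32, F=19.
Attach a hendecagonal pyramid (V=12, E=22, F=12) along a 3-gon: merge 3 vertices and 3 edges, delete both glued faces → V=24, E=51, F=29.
Check: V − E + F = 24 − 51 + 29 = 2.

24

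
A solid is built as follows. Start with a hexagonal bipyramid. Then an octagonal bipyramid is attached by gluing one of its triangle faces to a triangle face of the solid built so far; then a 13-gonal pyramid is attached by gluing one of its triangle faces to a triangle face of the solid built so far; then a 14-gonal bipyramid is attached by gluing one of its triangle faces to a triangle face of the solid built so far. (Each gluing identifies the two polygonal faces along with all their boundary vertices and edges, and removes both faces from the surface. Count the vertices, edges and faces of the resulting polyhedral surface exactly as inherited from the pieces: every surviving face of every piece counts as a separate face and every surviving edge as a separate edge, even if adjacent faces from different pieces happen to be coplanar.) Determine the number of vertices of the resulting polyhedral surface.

39

A hexagonal bipyramid: V=8, E=18, F=12.
Attach an octagonal bipyramid (V=10, E=24, F=16) along a 3-gon: merge 3 vertices and 3 edges, delete both glued faces → V=15, E=39, F=26.
Attach a 13-gonal pyramid (V=14, E=26, F=14) along a 3-gon: merge 3 vertices and 3 edges, delete both glued faces → V=26, E=62, F=38.
Attach a 14-gonal bipyramid (V=16, E=42, F=28) along a 3-gon: merge 3 vertices and 3 edges, delete both glued faces → V=39, E=101, F=64.
Check: V − E + F = 39 − 101 + 64 = 2.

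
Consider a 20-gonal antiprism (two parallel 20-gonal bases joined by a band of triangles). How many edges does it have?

80

An antiprism on an n-gon has two n-gon caps and 2n triangles: V = 2·20 = 40, E = 4·20 = 80, F = 2·20 + 2 = 42.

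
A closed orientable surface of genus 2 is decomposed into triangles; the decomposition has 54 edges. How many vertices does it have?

χ = 2 − 2·2 = -2, and every face is a triangle so 3F = 2E.
F = 2E/3 = 36. Then V = -2 + E − F = -2 + 54 − 36 = 16.

16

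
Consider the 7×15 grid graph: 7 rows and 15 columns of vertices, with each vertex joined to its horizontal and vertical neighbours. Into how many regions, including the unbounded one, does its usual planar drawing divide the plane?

The grid has V = 7·15 = 105 vertices and E = 7·14 + 15·6 = 188 edges.
F = 2 − V + E = 2 − 105 + 188 = 85.

85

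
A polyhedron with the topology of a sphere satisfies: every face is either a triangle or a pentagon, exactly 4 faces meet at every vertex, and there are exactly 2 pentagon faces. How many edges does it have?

20

Let x be the number of triangles; then F = 2 + x.
Edge–face incidences: 2E = 5·2 + 3·x = 10 + 3x.
Every vertex has degree 4, so 4V = 2E.
Euler: V − E + F = 2 ⇒ (2E)/4 − E + (2 + x) = 2.
Multiply by 8: 2·(2E) − 4·(2E) + 8·(2 + x) = 16, i.e. 16 + 8x − 2·(10 + 3x) = 16.
Collecting terms: 2x − 4 = 16, so 2x = 20, so x = 10.
Then 2E = 10 + 3·10 = 40, so E = 20, V = 2E/4 = 10, F = 2 + 10 = 12.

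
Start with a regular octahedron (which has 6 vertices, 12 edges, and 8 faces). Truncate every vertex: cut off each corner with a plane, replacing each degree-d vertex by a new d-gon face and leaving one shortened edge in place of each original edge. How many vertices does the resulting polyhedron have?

24

Truncation replaces each original edge-end by a new vertex, so V′ = 2E = 24.
Each original edge survives, and each old vertex of degree d contributes d new edges; summing degrees gives Σd = 2E, so E′ = E + 2E = 3E = 36.
Each original face survives and each original vertex becomes one new face: F′ = F + V = 14.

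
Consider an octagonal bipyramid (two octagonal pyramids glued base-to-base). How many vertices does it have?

10

A bipyramid over an n-gon has 2n triangular faces and n + 2 vertices: V = 8 + 2 = 10, E = 3·8 = 24, F = 2·8 = 16.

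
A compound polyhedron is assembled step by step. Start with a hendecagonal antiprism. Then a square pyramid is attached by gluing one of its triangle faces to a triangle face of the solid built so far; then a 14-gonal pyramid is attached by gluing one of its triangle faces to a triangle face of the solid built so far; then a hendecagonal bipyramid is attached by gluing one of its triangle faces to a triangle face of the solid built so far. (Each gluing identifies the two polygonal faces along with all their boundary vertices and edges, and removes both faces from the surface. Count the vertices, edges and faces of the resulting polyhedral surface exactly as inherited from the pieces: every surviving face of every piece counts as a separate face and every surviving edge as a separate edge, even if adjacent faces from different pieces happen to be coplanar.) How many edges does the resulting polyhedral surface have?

A hendecagonal antiprism: V=22, E=44, F=24.
Attach a square pyramid (V=5, E=8, F=5) along a 3-gon: merge 3 vertices and 3 edges, delete both glued faces → V=24, E=49, F=27.
Attach a 14-gonal pyramid (V=15, E=28, F=15) along a 3-gon: merge 3 vertices and 3 edges, delete both glued faces → V=36, E=74, F=40.
Attach a hendecagonal bipyramid (V=13, E=33, F=22) along a 3-gon: merge 3 vertices and 3 edges, delete both glued faces → V=46, E=104, F=60.
Check: V − E + F = 46 − 104 + 60 = 2.

104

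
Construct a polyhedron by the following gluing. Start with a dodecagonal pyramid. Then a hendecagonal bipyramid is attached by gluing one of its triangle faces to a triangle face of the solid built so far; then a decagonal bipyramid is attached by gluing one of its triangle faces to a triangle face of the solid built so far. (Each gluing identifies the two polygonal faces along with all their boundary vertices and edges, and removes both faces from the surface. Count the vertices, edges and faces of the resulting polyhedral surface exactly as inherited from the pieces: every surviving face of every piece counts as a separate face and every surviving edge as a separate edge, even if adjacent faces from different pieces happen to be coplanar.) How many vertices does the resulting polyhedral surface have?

32

A dodecagonal pyramid: V=13, E=24, F=13.
Attach a hendecagonal bipyramid (V=13, E=33, F=22) along a 3-gon: merge 3 vertices and 3 edges, delete both glued faces → V=23, E=54, F=33.
Attach a decagonal bipyramid (V=12, E=30, F=20) along a 3-gon: merge 3 vertices and 3 edges, delete both glued faces → V=32, E=81, F=51.
Check: V − E + F = 32 − 81 + 51 = 2.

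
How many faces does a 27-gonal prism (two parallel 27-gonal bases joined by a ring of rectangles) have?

29

A prism on an n-gon has two n-gon bases and n rectangular sides: V = 2·27 = 54, E = 3·27 = 81, F = 27 + 2 = 29.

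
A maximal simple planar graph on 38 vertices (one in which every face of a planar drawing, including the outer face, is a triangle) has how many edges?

108

In a plane triangulation 3F = 2E and V − E + F = 2, so E = 3V − 6 = 3·38 − 6 = 108.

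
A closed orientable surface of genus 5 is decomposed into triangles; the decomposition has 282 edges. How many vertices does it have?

χ = 2 − 2·5 = -8, and every face is a triangle so 3F = 2E.
F = 2E/3 = 188. Then V = -8 + E − F = -8 + 282 − 188 = 86.

86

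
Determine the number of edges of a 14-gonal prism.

42

A prism on an n-gon has two n-gon bases and n rectangular sides: V = 2·14 = 28, E = 3·14 = 42, F = 14 + 2 = 16.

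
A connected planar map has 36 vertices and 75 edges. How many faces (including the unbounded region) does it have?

41

Euler's formula for a connected plane graph: V − E + F = 2, so F = 2 − 36 + 75 = 41.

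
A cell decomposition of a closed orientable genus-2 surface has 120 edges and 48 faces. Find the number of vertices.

70

For a closed orientable surface of genus 2, χ = 2 − 2·2 = -2.
V = -2 + E − F = -2 + 120 − 48 = 70.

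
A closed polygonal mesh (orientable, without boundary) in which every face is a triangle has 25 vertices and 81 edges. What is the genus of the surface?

Every face is a triangle and each edge borders two faces, so 3F = 2·81, giving F = 54.
χ = V − E + F = 25 − 81 + 54 = -2.
For a closed orientable surface χ = 2 − 2g, so g = (2 − (-2))/2 = 2.

2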